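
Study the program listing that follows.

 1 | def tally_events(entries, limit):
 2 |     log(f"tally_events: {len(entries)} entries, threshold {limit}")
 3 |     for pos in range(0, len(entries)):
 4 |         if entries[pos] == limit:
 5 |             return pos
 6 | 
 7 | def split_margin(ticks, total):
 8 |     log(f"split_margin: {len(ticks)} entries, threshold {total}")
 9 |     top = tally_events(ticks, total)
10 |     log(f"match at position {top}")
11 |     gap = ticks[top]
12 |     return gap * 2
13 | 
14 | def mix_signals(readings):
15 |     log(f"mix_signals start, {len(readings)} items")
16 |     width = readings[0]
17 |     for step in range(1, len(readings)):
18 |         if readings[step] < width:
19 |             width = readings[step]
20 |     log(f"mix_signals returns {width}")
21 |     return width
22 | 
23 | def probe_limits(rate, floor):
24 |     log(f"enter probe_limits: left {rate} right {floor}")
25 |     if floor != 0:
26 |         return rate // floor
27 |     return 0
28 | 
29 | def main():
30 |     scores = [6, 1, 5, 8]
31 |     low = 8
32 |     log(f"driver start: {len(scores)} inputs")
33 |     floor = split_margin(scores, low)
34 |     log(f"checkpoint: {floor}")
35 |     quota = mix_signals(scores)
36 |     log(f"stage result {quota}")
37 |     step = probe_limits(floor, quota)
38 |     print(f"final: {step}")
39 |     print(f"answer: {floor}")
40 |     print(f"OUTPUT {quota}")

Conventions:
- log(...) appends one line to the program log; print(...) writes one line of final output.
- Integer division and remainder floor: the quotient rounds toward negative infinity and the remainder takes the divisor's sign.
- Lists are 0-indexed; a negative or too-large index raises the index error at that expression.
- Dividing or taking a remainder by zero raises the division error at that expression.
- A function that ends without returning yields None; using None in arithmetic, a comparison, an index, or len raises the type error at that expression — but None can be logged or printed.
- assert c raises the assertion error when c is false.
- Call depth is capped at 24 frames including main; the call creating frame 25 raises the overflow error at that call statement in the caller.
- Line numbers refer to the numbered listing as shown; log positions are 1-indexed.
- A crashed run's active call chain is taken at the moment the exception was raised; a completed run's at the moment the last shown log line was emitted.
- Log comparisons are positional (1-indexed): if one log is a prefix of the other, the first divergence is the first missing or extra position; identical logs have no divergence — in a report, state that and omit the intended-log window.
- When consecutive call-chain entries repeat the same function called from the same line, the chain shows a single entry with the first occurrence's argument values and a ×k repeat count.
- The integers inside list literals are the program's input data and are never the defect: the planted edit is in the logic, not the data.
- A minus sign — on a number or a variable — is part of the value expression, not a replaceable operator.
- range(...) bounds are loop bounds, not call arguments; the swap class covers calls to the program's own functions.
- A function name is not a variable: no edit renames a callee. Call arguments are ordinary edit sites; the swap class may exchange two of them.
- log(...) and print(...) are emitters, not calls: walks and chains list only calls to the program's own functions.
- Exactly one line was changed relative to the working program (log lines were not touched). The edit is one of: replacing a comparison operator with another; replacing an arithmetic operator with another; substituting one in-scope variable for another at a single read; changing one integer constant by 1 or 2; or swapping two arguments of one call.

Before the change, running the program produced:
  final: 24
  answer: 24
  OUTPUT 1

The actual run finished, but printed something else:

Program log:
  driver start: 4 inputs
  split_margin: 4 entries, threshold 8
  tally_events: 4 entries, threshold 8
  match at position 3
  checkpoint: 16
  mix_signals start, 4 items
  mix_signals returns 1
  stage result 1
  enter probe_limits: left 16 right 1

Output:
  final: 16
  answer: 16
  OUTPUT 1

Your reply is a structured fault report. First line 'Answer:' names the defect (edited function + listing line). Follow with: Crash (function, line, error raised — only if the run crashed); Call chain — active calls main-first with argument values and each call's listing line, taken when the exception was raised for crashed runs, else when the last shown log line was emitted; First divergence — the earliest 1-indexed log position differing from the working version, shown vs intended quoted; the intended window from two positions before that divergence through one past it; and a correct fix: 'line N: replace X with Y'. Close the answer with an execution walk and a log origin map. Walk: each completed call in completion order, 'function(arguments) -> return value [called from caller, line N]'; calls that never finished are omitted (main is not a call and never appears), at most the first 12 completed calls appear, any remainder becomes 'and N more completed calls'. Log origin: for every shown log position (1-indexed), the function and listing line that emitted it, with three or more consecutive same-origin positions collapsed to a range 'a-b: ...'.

Answer: the defect is in split_margin at line 12.
The tell: Position 5 is the first bad log line: 'checkpoint: 16' should read 'checkpoint: 24'.
Call chain: main -> probe_limits(16, 1) (called at line 37).
First divergence: position 5 — shown 'checkpoint: 16', intended 'checkpoint: 24'.
Intended log window:
  3: tally_events: 4 entries, threshold 8
  4: match at position 3
  5: checkpoint: 24
  6: mix_signals start, 4 items
Execution walk:
  tally_events([6, 1, 5, 8], 8) -> 3  [called from split_margin, line 9]
  split_margin([6, 1, 5, 8], 8) -> 16  [called from main, line 33]
  mix_signals([6, 1, 5, 8]) -> 1  [called from main, line 35]
  probe_limits(16, 1) -> 16  [called from main, line 37]
Log line origins:
  1: logged in main at line 32
  2: logged in split_margin at line 8
  3: logged in tally_events at line 2
  4: logged in split_margin at line 10
  5: logged in main at line 34
  6: logged in mix_signals at line 15
  7: logged in mix_signals at line 20
  8: logged in main at line 36
  9: logged in probe_limits at line 24
A correct fix: line 12: replace `2` with `3`.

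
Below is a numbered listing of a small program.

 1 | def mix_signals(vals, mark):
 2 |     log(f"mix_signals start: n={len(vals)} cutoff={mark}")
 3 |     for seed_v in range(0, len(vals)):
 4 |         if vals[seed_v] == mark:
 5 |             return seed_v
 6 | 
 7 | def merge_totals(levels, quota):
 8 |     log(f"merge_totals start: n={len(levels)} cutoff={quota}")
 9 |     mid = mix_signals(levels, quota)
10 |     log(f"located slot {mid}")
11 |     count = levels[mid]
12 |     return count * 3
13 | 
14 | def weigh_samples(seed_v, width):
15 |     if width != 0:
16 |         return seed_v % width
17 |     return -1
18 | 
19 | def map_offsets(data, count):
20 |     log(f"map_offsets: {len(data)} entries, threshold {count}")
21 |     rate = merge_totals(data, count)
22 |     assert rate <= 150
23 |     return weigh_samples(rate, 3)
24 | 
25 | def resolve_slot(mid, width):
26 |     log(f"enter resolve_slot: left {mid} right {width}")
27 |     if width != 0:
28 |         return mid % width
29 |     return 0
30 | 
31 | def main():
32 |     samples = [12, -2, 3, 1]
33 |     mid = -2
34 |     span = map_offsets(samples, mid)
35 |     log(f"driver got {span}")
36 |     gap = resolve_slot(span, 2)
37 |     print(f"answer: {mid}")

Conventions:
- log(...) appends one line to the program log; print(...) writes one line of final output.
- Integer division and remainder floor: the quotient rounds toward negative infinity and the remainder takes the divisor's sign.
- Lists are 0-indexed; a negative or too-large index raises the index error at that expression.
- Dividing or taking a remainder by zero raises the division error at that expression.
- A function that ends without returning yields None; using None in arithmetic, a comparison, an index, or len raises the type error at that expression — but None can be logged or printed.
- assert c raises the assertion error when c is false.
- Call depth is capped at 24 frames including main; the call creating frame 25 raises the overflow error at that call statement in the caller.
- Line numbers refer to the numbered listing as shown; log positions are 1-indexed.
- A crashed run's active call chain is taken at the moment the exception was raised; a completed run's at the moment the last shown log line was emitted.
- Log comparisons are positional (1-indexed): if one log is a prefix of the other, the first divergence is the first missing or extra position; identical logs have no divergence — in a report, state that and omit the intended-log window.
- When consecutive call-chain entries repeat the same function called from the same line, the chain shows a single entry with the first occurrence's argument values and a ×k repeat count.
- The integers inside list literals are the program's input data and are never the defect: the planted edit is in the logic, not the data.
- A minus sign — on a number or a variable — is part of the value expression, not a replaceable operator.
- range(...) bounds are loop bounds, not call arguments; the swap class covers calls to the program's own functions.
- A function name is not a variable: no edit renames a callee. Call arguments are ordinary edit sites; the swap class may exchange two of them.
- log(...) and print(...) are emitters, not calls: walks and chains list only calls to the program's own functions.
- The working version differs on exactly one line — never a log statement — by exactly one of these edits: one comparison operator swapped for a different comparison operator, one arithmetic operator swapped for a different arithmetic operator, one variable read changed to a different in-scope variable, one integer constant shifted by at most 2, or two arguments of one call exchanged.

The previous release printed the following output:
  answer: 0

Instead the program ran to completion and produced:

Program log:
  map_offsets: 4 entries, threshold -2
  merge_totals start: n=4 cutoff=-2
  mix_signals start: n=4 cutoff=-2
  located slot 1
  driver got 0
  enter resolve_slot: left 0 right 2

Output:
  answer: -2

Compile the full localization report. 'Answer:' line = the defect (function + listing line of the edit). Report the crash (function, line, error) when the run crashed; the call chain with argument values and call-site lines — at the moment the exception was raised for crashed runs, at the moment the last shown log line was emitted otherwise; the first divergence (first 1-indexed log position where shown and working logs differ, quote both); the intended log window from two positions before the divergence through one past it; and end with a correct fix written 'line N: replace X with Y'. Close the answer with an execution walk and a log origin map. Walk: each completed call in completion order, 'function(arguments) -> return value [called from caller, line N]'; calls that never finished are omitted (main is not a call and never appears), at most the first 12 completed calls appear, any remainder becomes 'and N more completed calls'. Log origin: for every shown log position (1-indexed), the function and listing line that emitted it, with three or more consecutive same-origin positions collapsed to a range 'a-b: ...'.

Answer: the defect is in main at line 37.
Key fact: The logs agree in full; only the final output differs.
Call chain: main -> resolve_slot(0, 2) (called at line 36).
First divergence: there is none — every log position agrees.
Execution walk:
  mix_signals([12, -2, 3, 1], -2) -> 1  [called from merge_totals, line 9]
  merge_totals([12, -2, 3, 1], -2) -> -6  [called from map_offsets, line 21]
  weigh_samples(-6, 3) -> 0  [called from map_offsets, line 23]
  map_offsets([12, -2, 3, 1], -2) -> 0  [called from main, line 34]
  resolve_slot(0, 2) -> 0  [called from main, line 36]
Log line origins:
  1: emitted by map_offsets (line 20)
  2: emitted by merge_totals (line 8)
  3: emitted by mix_signals (line 2)
  4: emitted by merge_totals (line 10)
  5: emitted by main (line 35)
  6: emitted by resolve_slot (line 26)
A correct fix: line 37: replace `mid` with `gap`.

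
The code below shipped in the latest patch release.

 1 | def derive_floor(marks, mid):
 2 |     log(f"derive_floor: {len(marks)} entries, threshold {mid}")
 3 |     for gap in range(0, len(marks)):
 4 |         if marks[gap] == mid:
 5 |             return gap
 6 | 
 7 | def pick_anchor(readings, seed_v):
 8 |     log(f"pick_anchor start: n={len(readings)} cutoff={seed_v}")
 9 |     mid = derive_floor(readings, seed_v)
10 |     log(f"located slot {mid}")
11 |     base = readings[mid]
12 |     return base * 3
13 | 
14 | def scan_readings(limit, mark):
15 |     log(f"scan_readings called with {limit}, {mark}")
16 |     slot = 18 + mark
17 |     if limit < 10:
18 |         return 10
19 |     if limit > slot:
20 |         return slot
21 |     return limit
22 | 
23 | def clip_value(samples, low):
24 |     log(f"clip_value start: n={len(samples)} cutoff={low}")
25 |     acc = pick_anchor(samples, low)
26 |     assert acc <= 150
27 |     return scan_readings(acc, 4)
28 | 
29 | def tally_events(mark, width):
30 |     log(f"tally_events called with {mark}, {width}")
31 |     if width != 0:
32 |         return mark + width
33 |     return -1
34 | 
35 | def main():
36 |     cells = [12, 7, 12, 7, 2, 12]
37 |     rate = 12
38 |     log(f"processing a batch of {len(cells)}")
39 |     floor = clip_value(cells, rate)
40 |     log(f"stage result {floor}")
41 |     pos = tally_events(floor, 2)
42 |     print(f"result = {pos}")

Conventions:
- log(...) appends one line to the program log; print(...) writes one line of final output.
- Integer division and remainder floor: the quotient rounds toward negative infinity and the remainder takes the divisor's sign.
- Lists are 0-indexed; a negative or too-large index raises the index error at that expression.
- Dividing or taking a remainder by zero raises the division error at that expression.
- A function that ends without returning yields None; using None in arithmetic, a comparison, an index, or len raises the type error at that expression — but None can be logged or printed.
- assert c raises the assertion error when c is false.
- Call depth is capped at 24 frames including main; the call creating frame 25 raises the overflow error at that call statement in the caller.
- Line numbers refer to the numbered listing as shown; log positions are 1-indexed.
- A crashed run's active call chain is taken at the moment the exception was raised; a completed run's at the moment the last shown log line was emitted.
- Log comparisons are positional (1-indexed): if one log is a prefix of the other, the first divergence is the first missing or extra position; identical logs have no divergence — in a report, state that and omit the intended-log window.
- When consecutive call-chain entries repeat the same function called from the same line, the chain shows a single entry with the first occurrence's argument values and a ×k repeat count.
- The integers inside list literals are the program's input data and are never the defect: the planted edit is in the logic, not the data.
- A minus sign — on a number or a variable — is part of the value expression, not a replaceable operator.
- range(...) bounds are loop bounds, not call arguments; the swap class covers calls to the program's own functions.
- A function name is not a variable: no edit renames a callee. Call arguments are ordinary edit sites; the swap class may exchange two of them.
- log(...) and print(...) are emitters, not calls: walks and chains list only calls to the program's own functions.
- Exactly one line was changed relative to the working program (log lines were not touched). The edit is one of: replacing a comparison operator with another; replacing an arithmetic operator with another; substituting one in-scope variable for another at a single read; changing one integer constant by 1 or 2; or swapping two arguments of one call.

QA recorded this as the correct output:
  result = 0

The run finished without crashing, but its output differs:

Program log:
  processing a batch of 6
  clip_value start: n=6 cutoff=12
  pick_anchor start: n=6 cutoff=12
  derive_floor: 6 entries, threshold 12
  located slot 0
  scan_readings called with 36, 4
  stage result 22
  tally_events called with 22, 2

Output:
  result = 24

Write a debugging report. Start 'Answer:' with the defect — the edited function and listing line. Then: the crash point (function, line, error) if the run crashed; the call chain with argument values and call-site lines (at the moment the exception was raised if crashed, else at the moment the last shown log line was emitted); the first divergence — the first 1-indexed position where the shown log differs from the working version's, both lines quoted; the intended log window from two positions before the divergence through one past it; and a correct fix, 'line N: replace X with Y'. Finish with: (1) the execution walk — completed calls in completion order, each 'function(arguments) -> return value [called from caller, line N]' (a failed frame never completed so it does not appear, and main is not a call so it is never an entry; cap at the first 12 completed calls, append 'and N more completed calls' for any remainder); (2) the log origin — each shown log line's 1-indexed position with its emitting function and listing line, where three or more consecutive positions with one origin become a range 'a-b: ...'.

Answer: the defect is in tally_events at line 32.
Key fact: Nothing in the log betrays the bug — only the output does.
Call chain: main -> tally_events(22, 2) (called at line 41).
First divergence: none; the two logs match at every position.
Execution walk:
  derive_floor([12, 7, 12, 7, 2, 12], 12) -> 0  [called from pick_anchor, line 9]
  pick_anchor([12, 7, 12, 7, 2, 12], 12) -> 36  [called from clip_value, line 25]
  scan_readings(36, 4) -> 22  [called from clip_value, line 27]
  clip_value([12, 7, 12, 7, 2, 12], 12) -> 22  [called from main, line 39]
  tally_events(22, 2) -> 24  [called from main, line 41]
Origin of each log line:
  1 — main, line 38
  2 — clip_value, line 24
  3 — pick_anchor, line 8
  4 — derive_floor, line 2
  5 — pick_anchor, line 10
  6 — scan_readings, line 15
  7 — main, line 40
  8 — tally_events, line 30
A correct fix: line 32: replace `+` with `%`.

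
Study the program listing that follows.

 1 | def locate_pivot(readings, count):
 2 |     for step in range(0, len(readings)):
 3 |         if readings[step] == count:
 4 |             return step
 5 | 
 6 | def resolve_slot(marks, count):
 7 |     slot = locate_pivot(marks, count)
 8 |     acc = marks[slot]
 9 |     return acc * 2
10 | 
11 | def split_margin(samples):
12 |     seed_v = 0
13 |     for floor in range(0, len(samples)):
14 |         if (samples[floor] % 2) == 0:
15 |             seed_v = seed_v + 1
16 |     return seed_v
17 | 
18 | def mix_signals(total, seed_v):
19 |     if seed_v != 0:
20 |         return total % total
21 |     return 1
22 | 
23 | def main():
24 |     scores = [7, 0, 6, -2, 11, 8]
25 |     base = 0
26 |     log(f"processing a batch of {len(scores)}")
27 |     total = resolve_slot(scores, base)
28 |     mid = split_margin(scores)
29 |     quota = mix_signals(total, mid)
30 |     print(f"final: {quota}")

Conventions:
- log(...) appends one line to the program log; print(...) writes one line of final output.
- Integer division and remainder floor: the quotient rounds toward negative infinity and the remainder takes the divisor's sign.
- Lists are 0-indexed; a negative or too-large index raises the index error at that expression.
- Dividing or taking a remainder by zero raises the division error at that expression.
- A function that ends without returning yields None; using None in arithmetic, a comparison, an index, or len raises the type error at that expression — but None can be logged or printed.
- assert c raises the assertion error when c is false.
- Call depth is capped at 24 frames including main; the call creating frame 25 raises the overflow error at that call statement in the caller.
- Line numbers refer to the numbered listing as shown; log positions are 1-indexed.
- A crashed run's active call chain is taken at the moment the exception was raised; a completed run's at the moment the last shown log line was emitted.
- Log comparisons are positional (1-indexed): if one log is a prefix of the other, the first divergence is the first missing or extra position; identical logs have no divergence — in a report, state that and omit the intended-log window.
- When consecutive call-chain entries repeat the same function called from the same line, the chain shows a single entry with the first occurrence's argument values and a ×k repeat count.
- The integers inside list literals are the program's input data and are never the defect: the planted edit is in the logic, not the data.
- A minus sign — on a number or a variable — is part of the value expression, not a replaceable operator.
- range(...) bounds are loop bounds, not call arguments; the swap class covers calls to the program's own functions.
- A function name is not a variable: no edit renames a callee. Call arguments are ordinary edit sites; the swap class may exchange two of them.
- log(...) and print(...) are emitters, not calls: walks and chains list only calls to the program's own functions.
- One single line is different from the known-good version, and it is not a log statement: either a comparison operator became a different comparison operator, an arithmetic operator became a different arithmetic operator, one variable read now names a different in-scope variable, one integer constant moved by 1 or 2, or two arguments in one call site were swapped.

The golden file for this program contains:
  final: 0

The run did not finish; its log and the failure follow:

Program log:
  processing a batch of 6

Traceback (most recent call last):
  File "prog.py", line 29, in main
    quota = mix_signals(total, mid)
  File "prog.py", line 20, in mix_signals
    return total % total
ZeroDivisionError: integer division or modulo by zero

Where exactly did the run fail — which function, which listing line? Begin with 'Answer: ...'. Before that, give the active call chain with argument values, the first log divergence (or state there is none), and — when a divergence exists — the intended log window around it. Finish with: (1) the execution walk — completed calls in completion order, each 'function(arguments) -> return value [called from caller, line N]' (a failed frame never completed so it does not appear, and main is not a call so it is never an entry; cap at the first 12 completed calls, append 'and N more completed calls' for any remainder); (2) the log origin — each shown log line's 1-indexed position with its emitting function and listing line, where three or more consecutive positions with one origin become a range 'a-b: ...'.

Answer: the error was raised in mix_signals, line 20.
Core observation: Every log line matches the working run — the failure is the only observable divergence.
Call chain: main -> mix_signals(0, 4) (called at line 29).
First divergence: there is none — every log position agrees.
Execution walk:
  locate_pivot([7, 0, 6, -2, 11, 8], 0) -> 1  [called from resolve_slot, line 7]
  resolve_slot([7, 0, 6, -2, 11, 8], 0) -> 0  [called from main, line 27]
  split_margin([7, 0, 6, -2, 11, 8]) -> 4  [called from main, line 28]
Origin of each log line:
  1: emitted by main (line 26)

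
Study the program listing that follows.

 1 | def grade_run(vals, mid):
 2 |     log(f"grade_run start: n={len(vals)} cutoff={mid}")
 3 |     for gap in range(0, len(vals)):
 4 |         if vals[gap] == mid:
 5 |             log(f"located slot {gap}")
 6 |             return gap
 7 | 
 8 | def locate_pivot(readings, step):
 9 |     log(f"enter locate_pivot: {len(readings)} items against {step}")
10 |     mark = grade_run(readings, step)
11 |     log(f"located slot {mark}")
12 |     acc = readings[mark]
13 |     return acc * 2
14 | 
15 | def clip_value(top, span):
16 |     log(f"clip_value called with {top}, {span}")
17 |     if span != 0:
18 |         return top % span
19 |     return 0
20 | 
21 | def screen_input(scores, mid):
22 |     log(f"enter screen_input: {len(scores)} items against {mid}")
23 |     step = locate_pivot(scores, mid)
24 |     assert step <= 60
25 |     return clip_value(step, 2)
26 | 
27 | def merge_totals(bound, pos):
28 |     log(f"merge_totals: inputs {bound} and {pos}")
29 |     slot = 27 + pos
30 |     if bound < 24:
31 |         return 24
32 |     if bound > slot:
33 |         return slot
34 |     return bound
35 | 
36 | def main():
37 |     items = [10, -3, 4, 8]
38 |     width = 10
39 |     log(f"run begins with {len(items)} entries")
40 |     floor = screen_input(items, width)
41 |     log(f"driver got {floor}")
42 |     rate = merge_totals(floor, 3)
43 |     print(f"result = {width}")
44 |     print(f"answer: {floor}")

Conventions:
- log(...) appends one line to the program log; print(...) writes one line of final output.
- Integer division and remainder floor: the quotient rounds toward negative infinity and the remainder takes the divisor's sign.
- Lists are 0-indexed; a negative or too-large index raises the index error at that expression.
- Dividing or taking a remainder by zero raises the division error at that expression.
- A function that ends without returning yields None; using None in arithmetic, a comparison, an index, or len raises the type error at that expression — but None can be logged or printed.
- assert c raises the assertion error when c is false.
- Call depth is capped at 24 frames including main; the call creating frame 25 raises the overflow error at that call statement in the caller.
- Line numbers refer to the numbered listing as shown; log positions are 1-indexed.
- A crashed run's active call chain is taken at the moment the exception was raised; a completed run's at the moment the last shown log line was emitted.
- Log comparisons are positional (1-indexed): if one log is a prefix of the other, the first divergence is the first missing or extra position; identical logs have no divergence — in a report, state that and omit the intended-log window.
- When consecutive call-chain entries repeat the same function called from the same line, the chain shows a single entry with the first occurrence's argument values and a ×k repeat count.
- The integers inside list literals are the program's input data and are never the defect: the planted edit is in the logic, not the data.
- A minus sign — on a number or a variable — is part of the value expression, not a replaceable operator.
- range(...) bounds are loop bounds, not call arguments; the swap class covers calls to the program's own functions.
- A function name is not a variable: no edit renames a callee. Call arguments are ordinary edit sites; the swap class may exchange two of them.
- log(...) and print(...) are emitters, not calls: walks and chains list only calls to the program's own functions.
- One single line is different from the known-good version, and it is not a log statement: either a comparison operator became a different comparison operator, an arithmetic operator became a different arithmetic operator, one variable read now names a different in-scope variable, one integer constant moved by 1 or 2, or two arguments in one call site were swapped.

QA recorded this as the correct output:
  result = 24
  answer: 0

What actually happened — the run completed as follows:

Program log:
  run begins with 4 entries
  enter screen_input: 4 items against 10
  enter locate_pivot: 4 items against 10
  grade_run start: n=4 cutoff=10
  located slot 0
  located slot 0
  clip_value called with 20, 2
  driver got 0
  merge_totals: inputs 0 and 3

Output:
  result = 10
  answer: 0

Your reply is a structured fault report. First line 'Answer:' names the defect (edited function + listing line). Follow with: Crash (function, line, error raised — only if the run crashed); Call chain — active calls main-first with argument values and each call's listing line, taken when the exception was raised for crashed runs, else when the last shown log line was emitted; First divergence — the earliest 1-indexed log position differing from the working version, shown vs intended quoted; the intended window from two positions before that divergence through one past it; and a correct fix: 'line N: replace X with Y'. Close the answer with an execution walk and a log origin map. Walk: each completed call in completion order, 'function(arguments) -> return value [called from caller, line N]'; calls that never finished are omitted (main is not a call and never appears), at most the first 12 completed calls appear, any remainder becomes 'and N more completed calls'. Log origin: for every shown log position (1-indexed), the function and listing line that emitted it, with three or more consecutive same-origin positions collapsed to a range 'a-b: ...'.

Answer: the defect is in main at line 43.
Key observation: Log streams are identical — the defect surfaces only in the printed output.
Call chain: main -> merge_totals(0, 3) (called at line 42).
First divergence: none; the two logs match at every position.
Execution walk:
  grade_run([10, -3, 4, 8], 10) -> 0  [called from locate_pivot, line 10]
  locate_pivot([10, -3, 4, 8], 10) -> 20  [called from screen_input, line 23]
  clip_value(20, 2) -> 0  [called from screen_input, line 25]
  screen_input([10, -3, 4, 8], 10) -> 0  [called from main, line 40]
  merge_totals(0, 3) -> 24  [called from main, line 42]
Log line origins:
  1 — main, line 39
  2 — screen_input, line 22
  3 — locate_pivot, line 9
  4 — grade_run, line 2
  5 — grade_run, line 5
  6 — locate_pivot, line 11
  7 — clip_value, line 16
  8 — main, line 41
  9 — merge_totals, line 28
A correct fix: line 43: replace `width` with `rate`.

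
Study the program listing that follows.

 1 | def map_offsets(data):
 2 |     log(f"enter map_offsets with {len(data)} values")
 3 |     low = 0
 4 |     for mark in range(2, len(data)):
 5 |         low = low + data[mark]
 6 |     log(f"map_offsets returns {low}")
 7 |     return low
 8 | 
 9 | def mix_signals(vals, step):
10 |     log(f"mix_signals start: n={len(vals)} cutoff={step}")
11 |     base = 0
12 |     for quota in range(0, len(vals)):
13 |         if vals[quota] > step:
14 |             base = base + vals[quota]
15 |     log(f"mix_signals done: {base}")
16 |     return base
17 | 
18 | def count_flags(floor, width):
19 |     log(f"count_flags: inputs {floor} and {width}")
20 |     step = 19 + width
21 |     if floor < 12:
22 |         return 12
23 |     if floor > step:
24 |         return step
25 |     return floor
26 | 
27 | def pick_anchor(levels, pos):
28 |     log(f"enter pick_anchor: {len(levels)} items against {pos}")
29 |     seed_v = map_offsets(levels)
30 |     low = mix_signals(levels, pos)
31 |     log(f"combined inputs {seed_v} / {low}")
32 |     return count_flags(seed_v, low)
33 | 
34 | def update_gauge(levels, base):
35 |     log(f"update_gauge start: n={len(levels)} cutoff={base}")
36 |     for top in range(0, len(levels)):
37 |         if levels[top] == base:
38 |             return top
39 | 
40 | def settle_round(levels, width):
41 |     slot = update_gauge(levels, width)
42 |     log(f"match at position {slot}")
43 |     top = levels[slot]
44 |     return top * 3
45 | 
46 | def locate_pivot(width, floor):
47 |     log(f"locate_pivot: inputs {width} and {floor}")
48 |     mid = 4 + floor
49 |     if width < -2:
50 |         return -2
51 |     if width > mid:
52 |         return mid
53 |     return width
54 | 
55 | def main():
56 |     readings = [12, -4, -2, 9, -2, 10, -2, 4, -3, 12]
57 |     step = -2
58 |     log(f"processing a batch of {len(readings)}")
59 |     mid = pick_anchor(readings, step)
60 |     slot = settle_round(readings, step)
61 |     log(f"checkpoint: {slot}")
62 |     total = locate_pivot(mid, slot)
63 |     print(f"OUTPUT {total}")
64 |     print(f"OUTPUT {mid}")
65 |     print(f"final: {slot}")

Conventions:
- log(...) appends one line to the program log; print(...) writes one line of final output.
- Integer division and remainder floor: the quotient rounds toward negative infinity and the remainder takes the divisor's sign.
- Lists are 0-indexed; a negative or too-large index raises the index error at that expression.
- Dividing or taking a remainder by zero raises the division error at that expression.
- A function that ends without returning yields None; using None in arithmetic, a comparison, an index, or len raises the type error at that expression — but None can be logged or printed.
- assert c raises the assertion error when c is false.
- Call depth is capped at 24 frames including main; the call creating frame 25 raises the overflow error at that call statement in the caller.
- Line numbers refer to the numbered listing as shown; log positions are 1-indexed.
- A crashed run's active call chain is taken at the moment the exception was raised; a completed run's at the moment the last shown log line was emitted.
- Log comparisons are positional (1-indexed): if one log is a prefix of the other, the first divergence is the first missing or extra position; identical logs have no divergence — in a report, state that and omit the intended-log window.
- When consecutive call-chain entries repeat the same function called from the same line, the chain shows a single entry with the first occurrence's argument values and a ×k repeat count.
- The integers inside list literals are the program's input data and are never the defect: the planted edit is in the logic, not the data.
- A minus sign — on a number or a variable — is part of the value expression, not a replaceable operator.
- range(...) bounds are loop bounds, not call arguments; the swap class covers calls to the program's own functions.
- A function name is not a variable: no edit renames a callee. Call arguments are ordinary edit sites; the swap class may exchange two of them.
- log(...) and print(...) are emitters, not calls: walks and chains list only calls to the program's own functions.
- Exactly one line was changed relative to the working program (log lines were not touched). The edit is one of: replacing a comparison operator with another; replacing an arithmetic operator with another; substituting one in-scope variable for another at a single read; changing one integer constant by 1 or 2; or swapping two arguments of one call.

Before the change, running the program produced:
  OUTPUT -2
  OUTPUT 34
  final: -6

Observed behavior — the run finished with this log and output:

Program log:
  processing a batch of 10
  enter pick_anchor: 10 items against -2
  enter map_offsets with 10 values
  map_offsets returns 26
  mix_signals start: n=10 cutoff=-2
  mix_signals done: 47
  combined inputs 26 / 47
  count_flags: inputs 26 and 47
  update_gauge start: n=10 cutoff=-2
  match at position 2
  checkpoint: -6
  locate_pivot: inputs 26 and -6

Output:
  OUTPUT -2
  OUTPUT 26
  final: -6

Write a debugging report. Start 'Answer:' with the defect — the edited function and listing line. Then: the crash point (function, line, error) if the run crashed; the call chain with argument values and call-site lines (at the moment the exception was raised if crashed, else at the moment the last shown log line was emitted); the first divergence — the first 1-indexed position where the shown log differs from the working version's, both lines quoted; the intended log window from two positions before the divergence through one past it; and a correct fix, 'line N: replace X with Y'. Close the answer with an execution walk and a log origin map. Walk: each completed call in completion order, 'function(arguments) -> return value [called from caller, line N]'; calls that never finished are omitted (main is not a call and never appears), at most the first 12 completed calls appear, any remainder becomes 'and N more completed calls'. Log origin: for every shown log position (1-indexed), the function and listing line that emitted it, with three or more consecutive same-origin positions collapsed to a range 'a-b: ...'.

Answer: the defect is in map_offsets at line 4.
Key observation: Position 4 is the first bad log line: 'map_offsets returns 26' should read 'map_offsets returns 34'.
Call chain: main -> locate_pivot(26, -6) (called at line 62).
First divergence: position 4 — shown 'map_offsets returns 26', intended 'map_offsets returns 34'.
Intended log window:
  2: enter pick_anchor: 10 items against -2
  3: enter map_offsets with 10 values
  4: map_offsets returns 34
  5: mix_signals start: n=10 cutoff=-2
Execution walk:
  map_offsets([12, -4, -2, 9, -2, 10, -2, 4, -3, 12]) -> 26  [called from pick_anchor, line 29]
  mix_signals([12, -4, -2, 9, -2, 10, -2, 4, -3, 12], -2) -> 47  [called from pick_anchor, line 30]
  count_flags(26, 47) -> 26  [called from pick_anchor, line 32]
  pick_anchor([12, -4, -2, 9, -2, 10, -2, 4, -3, 12], -2) -> 26  [called from main, line 59]
  update_gauge([12, -4, -2, 9, -2, 10, -2, 4, -3, 12], -2) -> 2  [called from settle_round, line 41]
  settle_round([12, -4, -2, 9, -2, 10, -2, 4, -3, 12], -2) -> -6  [called from main, line 60]
  locate_pivot(26, -6) -> -2  [called from main, line 62]
Log origins:
  1: emitted by main (line 58)
  2: emitted by pick_anchor (line 28)
  3: emitted by map_offsets (line 2)
  4: emitted by map_offsets (line 6)
  5: emitted by mix_signals (line 10)
  6: emitted by mix_signals (line 15)
  7: emitted by pick_anchor (line 31)
  8: emitted by count_flags (line 19)
  9: emitted by update_gauge (line 35)
  10: emitted by settle_round (line 42)
  11: emitted by main (line 61)
  12: emitted by locate_pivot (line 47)
A correct fix: line 4: replace `2` with `0`.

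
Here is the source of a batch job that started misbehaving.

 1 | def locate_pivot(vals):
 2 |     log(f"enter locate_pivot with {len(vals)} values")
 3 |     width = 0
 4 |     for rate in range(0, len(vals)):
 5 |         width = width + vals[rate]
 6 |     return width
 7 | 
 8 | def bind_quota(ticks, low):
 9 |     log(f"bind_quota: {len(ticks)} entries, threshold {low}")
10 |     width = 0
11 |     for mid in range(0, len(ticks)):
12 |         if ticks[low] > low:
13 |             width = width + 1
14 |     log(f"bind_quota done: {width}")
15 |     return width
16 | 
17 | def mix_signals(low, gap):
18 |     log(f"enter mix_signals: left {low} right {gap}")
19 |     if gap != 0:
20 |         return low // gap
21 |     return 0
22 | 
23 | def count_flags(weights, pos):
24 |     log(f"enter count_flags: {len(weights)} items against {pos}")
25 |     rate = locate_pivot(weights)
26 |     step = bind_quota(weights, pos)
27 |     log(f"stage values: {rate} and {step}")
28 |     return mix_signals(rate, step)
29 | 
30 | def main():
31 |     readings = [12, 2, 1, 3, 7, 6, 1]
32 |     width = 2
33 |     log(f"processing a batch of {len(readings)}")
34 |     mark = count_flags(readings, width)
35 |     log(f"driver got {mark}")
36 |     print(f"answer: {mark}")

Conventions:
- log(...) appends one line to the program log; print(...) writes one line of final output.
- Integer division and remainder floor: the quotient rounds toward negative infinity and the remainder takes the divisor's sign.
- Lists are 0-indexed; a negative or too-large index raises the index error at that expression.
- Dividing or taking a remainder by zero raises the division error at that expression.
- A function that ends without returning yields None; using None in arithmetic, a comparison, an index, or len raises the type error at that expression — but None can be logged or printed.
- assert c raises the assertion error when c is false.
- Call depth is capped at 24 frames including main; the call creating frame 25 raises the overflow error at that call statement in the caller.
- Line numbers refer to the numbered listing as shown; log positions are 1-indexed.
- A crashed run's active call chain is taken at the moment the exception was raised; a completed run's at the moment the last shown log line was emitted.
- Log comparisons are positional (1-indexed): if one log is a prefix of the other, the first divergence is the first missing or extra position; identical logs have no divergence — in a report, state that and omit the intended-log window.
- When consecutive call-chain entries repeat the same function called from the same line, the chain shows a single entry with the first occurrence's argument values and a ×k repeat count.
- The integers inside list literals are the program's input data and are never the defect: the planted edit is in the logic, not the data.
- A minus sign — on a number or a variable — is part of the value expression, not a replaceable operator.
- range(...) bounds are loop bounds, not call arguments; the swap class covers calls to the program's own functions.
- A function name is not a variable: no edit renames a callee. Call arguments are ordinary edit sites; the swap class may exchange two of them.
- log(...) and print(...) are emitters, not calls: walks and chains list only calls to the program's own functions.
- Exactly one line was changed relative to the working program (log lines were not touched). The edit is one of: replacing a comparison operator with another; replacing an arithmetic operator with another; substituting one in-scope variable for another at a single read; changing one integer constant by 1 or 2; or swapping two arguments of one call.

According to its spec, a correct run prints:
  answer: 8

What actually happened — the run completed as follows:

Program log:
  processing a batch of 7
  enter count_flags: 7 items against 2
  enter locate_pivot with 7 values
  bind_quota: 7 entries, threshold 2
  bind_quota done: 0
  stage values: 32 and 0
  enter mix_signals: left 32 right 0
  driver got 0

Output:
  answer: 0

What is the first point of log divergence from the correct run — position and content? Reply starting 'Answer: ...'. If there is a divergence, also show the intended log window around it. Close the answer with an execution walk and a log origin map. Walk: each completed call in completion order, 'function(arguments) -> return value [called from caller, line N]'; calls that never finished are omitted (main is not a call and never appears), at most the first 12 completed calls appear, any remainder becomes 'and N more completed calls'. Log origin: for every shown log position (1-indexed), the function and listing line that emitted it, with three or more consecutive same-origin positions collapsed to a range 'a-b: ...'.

Answer: at position 5 the run shows 'bind_quota done: 0' where the working version logs 'bind_quota done: 4'.
Intended log window:
  3: enter locate_pivot with 7 values
  4: bind_quota: 7 entries, threshold 2
  5: bind_quota done: 4
  6: stage values: 32 and 4
Execution walk:
  locate_pivot([12, 2, 1, 3, 7, 6, 1]) -> 32  [called from count_flags, line 25]
  bind_quota([12, 2, 1, 3, 7, 6, 1], 2) -> 0  [called from count_flags, line 26]
  mix_signals(32, 0) -> 0  [called from count_flags, line 28]
  count_flags([12, 2, 1, 3, 7, 6, 1], 2) -> 0  [called from main, line 34]
Log origin:
  1: logged in main at line 33
  2: logged in count_flags at line 24
  3: logged in locate_pivot at line 2
  4: logged in bind_quota at line 9
  5: logged in bind_quota at line 14
  6: logged in count_flags at line 27
  7: logged in mix_signals at line 18
  8: logged in main at line 35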